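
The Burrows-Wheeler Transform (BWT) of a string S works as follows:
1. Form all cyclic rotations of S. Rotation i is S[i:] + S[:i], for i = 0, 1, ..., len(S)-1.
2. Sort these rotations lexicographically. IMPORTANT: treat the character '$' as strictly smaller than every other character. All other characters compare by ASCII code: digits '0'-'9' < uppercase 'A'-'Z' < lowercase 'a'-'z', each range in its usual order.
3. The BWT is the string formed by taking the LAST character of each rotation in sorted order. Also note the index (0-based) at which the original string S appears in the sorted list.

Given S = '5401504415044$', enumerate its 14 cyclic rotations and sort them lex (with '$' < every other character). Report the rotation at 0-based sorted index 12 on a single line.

All 14 rotations (rotation i = S[i:]+S[:i]):
  rot[0] = 5401504415044$
  rot[1] = 401504415044$5
  rot[2] = 01504415044$54
  rot[3] = 1504415044$540
  rot[4] = 504415044$5401
  rot[5] = 04415044$54015
  rot[6] = 4415044$540150
  rot[7] = 415044$5401504
  rot[8] = 15044$54015044
  rot[9] = 5044$540150441
  rot[10] = 044$5401504415
  rot[11] = 44$54015044150
  rot[12] = 4$540150441504
  rot[13] = $5401504415044
Sorted (with $ < everything):
  sorted[0] = $5401504415044
  sorted[1] = 01504415044$54
  sorted[2] = 044$5401504415
  sorted[3] = 04415044$54015
  sorted[4] = 15044$54015044
  sorted[5] = 1504415044$540
  sorted[6] = 4$540150441504
  sorted[7] = 401504415044$5
  sorted[8] = 415044$5401504
  sorted[9] = 44$54015044150
  sorted[10] = 4415044$540150
  sorted[11] = 5044$540150441
  sorted[12] = 504415044$5401
  sorted[13] = 5401504415044$
sorted[12] = 504415044$5401

Answer: 504415044$5401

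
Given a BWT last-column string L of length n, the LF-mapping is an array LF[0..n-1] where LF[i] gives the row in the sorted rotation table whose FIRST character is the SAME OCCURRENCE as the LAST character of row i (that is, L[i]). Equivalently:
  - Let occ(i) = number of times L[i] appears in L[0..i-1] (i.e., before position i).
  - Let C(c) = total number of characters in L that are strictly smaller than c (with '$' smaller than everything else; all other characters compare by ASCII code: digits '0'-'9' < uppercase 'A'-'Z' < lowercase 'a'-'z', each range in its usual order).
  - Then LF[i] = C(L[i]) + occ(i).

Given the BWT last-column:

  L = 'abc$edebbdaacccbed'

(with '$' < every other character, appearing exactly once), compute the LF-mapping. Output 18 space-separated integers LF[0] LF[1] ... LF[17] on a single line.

Char counts: '$':1, 'a':3, 'b':4, 'c':4, 'd':3, 'e':3
C (first-col start): C('$')=0, C('a')=1, C('b')=4, C('c')=8, C('d')=12, C('e')=15
L[0]='a': occ=0, LF[0]=C('a')+0=1+0=1
L[1]='b': occ=0, LF[1]=C('b')+0=4+0=4
L[2]='c': occ=0, LF[2]=C('c')+0=8+0=8
L[3]='$': occ=0, LF[3]=C('$')+0=0+0=0
L[4]='e': occ=0, LF[4]=C('e')+0=15+0=15
L[5]='d': occ=0, LF[5]=C('d')+0=12+0=12
L[6]='e': occ=1, LF[6]=C('e')+1=15+1=16
L[7]='b': occ=1, LF[7]=C('b')+1=4+1=5
L[8]='b': occ=2, LF[8]=C('b')+2=4+2=6
L[9]='d': occ=1, LF[9]=C('d')+1=12+1=13
L[10]='a': occ=1, LF[10]=C('a')+1=1+1=2
L[11]='a': occ=2, LF[11]=C('a')+2=1+2=3
L[12]='c': occ=1, LF[12]=C('c')+1=8+1=9
L[13]='c': occ=2, LF[13]=C('c')+2=8+2=10
L[14]='c': occ=3, LF[14]=C('c')+3=8+3=11
L[15]='b': occ=3, LF[15]=C('b')+3=4+3=7
L[16]='e': occ=2, LF[16]=C('e')+2=15+2=17
L[17]='d': occ=2, LF[17]=C('d')+2=12+2=14

Answer: 1 4 8 0 15 12 16 5 6 13 2 3 9 10 11 7 17 14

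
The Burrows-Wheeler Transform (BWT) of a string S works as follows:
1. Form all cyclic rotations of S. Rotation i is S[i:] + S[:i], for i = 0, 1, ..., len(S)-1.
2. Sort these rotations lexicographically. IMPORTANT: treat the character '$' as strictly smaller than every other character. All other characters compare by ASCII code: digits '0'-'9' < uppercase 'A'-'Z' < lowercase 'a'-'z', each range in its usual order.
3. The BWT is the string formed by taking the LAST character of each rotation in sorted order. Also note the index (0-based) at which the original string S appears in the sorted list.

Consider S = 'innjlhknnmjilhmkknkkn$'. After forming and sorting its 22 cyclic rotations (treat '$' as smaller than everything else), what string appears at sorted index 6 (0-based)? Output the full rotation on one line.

Answer: jlhknnmjilhmkknkkn$inn

Derivation:
All 22 rotations (rotation i = S[i:]+S[:i]):
  rot[0] = innjlhknnmjilhmkknkkn$
  rot[1] = nnjlhknnmjilhmkknkkn$i
  rot[2] = njlhknnmjilhmkknkkn$in
  rot[3] = jlhknnmjilhmkknkkn$inn
  rot[4] = lhknnmjilhmkknkkn$innj
  rot[5] = hknnmjilhmkknkkn$innjl
  rot[6] = knnmjilhmkknkkn$innjlh
  rot[7] = nnmjilhmkknkkn$innjlhk
  rot[8] = nmjilhmkknkkn$innjlhkn
  rot[9] = mjilhmkknkkn$innjlhknn
  rot[10] = jilhmkknkkn$innjlhknnm
  rot[11] = ilhmkknkkn$innjlhknnmj
  rot[12] = lhmkknkkn$innjlhknnmji
  rot[13] = hmkknkkn$innjlhknnmjil
  rot[14] = mkknkkn$innjlhknnmjilh
  rot[15] = kknkkn$innjlhknnmjilhm
  rot[16] = knkkn$innjlhknnmjilhmk
  rot[17] = nkkn$innjlhknnmjilhmkk
  rot[18] = kkn$innjlhknnmjilhmkkn
  rot[19] = kn$innjlhknnmjilhmkknk
  rot[20] = n$innjlhknnmjilhmkknkk
  rot[21] = $innjlhknnmjilhmkknkkn
Sorted (with $ < everything):
  sorted[0] = $innjlhknnmjilhmkknkkn
  sorted[1] = hknnmjilhmkknkkn$innjl
  sorted[2] = hmkknkkn$innjlhknnmjil
  sorted[3] = ilhmkknkkn$innjlhknnmj
  sorted[4] = innjlhknnmjilhmkknkkn$
  sorted[5] = jilhmkknkkn$innjlhknnm
  sorted[6] = jlhknnmjilhmkknkkn$inn
  sorted[7] = kkn$innjlhknnmjilhmkkn
  sorted[8] = kknkkn$innjlhknnmjilhm
  sorted[9] = kn$innjlhknnmjilhmkknk
  sorted[10] = knkkn$innjlhknnmjilhmk
  sorted[11] = knnmjilhmkknkkn$innjlh
  sorted[12] = lhknnmjilhmkknkkn$innj
  sorted[13] = lhmkknkkn$innjlhknnmji
  sorted[14] = mjilhmkknkkn$innjlhknn
  sorted[15] = mkknkkn$innjlhknnmjilh
  sorted[16] = n$innjlhknnmjilhmkknkk
  sorted[17] = njlhknnmjilhmkknkkn$in
  sorted[18] = nkkn$innjlhknnmjilhmkk
  sorted[19] = nmjilhmkknkkn$innjlhkn
  sorted[20] = nnjlhknnmjilhmkknkkn$i
  sorted[21] = nnmjilhmkknkkn$innjlhk
sorted[6] = jlhknnmjilhmkknkkn$inn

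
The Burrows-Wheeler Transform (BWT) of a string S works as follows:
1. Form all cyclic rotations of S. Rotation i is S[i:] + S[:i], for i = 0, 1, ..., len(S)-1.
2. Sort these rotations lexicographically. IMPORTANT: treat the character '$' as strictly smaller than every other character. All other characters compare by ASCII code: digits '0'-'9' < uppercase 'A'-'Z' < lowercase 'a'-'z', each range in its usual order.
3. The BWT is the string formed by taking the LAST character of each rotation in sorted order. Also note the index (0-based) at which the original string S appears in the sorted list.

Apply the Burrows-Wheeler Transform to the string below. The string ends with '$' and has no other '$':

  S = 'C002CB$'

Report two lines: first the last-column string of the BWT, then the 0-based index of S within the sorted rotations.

Answer: BC00C$2
5

Derivation:
All 7 rotations (rotation i = S[i:]+S[:i]):
  rot[0] = C002CB$
  rot[1] = 002CB$C
  rot[2] = 02CB$C0
  rot[3] = 2CB$C00
  rot[4] = CB$C002
  rot[5] = B$C002C
  rot[6] = $C002CB
Sorted (with $ < everything):
  sorted[0] = $C002CB  (last char: 'B')
  sorted[1] = 002CB$C  (last char: 'C')
  sorted[2] = 02CB$C0  (last char: '0')
  sorted[3] = 2CB$C00  (last char: '0')
  sorted[4] = B$C002C  (last char: 'C')
  sorted[5] = C002CB$  (last char: '$')
  sorted[6] = CB$C002  (last char: '2')
Last column: BC00C$2
Original string S is at sorted index 5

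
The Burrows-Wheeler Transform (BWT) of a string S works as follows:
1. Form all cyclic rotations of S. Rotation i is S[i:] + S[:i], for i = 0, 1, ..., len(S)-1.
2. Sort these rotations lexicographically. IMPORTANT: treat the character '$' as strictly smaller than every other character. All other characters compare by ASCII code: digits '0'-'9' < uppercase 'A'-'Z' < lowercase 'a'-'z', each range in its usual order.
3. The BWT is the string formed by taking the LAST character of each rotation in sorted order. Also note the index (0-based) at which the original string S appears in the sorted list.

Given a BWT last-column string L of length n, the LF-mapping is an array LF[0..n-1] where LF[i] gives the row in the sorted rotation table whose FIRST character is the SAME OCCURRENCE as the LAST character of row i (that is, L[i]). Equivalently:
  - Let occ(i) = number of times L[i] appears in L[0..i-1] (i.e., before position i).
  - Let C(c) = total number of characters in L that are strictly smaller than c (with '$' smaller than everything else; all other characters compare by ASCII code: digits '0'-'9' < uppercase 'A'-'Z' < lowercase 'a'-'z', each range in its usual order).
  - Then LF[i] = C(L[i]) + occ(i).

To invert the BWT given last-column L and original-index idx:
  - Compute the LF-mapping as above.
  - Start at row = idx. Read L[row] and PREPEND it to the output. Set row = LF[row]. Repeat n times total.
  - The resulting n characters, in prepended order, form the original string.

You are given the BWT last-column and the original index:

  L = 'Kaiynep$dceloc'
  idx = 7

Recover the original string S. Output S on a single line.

Answer: encyclopediaK$

Derivation:
LF mapping: 1 2 8 13 10 6 12 0 5 3 7 9 11 4
Walk LF starting at row 7, prepending L[row]:
  step 1: row=7, L[7]='$', prepend. Next row=LF[7]=0
  step 2: row=0, L[0]='K', prepend. Next row=LF[0]=1
  step 3: row=1, L[1]='a', prepend. Next row=LF[1]=2
  step 4: row=2, L[2]='i', prepend. Next row=LF[2]=8
  step 5: row=8, L[8]='d', prepend. Next row=LF[8]=5
  step 6: row=5, L[5]='e', prepend. Next row=LF[5]=6
  step 7: row=6, L[6]='p', prepend. Next row=LF[6]=12
  step 8: row=12, L[12]='o', prepend. Next row=LF[12]=11
  step 9: row=11, L[11]='l', prepend. Next row=LF[11]=9
  step 10: row=9, L[9]='c', prepend. Next row=LF[9]=3
  step 11: row=3, L[3]='y', prepend. Next row=LF[3]=13
  step 12: row=13, L[13]='c', prepend. Next row=LF[13]=4
  step 13: row=4, L[4]='n', prepend. Next row=LF[4]=10
  step 14: row=10, L[10]='e', prepend. Next row=LF[10]=7
Reversed output: encyclopediaK$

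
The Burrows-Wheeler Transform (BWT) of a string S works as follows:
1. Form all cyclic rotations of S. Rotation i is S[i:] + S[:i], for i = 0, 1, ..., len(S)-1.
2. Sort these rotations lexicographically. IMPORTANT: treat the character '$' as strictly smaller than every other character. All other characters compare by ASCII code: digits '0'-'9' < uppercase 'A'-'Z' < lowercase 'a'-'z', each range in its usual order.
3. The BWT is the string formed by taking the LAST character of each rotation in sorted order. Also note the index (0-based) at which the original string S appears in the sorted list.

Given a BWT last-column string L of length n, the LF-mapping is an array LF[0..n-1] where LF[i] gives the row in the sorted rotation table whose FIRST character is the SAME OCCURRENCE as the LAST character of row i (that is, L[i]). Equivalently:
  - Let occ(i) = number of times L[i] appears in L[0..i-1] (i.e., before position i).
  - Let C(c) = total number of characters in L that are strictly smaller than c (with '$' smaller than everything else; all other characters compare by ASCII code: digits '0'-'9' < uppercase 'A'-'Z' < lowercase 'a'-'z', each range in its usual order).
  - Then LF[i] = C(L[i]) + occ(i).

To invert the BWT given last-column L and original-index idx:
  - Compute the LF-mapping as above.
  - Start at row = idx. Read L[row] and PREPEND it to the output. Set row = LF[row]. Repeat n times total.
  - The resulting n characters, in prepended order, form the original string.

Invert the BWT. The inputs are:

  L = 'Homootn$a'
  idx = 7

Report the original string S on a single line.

Answer: onomatoH$

Derivation:
LF mapping: 1 5 3 6 7 8 4 0 2
Walk LF starting at row 7, prepending L[row]:
  step 1: row=7, L[7]='$', prepend. Next row=LF[7]=0
  step 2: row=0, L[0]='H', prepend. Next row=LF[0]=1
  step 3: row=1, L[1]='o', prepend. Next row=LF[1]=5
  step 4: row=5, L[5]='t', prepend. Next row=LF[5]=8
  step 5: row=8, L[8]='a', prepend. Next row=LF[8]=2
  step 6: row=2, L[2]='m', prepend. Next row=LF[2]=3
  step 7: row=3, L[3]='o', prepend. Next row=LF[3]=6
  step 8: row=6, L[6]='n', prepend. Next row=LF[6]=4
  step 9: row=4, L[4]='o', prepend. Next row=LF[4]=7
Reversed output: onomatoH$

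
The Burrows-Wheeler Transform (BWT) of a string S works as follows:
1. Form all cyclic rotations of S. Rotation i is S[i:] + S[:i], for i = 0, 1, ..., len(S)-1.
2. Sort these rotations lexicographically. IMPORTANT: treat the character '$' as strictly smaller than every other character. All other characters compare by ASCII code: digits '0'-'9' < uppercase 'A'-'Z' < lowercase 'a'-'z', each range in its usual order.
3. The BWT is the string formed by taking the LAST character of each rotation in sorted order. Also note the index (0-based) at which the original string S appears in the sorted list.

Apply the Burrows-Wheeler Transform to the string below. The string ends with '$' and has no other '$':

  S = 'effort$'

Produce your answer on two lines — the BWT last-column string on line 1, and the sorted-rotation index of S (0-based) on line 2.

Answer: t$effor
1

Derivation:
All 7 rotations (rotation i = S[i:]+S[:i]):
  rot[0] = effort$
  rot[1] = ffort$e
  rot[2] = fort$ef
  rot[3] = ort$eff
  rot[4] = rt$effo
  rot[5] = t$effor
  rot[6] = $effort
Sorted (with $ < everything):
  sorted[0] = $effort  (last char: 't')
  sorted[1] = effort$  (last char: '$')
  sorted[2] = ffort$e  (last char: 'e')
  sorted[3] = fort$ef  (last char: 'f')
  sorted[4] = ort$eff  (last char: 'f')
  sorted[5] = rt$effo  (last char: 'o')
  sorted[6] = t$effor  (last char: 'r')
Last column: t$effor
Original string S is at sorted index 1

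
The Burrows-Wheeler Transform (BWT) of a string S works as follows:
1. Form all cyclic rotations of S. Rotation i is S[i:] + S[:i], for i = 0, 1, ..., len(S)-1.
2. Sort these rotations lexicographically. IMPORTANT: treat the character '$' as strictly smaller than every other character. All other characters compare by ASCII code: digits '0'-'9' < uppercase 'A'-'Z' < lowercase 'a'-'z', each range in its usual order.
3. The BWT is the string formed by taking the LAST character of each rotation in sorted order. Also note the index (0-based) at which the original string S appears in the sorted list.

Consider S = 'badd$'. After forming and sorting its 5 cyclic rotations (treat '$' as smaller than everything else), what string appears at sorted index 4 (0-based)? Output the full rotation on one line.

Answer: dd$ba

Derivation:
All 5 rotations (rotation i = S[i:]+S[:i]):
  rot[0] = badd$
  rot[1] = add$b
  rot[2] = dd$ba
  rot[3] = d$bad
  rot[4] = $badd
Sorted (with $ < everything):
  sorted[0] = $badd
  sorted[1] = add$b
  sorted[2] = badd$
  sorted[3] = d$bad
  sorted[4] = dd$ba
sorted[4] = dd$ba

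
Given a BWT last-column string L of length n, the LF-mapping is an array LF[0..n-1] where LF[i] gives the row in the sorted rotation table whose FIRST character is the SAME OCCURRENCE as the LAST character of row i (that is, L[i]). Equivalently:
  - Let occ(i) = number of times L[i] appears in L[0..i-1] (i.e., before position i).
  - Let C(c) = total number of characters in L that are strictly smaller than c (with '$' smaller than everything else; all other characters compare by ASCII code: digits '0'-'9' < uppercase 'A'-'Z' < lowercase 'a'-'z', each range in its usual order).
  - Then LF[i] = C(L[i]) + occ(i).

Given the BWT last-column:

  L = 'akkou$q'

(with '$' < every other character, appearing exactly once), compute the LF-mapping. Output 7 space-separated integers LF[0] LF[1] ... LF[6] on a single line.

Answer: 1 2 3 4 6 0 5

Derivation:
Char counts: '$':1, 'a':1, 'k':2, 'o':1, 'q':1, 'u':1
C (first-col start): C('$')=0, C('a')=1, C('k')=2, C('o')=4, C('q')=5, C('u')=6
L[0]='a': occ=0, LF[0]=C('a')+0=1+0=1
L[1]='k': occ=0, LF[1]=C('k')+0=2+0=2
L[2]='k': occ=1, LF[2]=C('k')+1=2+1=3
L[3]='o': occ=0, LF[3]=C('o')+0=4+0=4
L[4]='u': occ=0, LF[4]=C('u')+0=6+0=6
L[5]='$': occ=0, LF[5]=C('$')+0=0+0=0
L[6]='q': occ=0, LF[6]=C('q')+0=5+0=5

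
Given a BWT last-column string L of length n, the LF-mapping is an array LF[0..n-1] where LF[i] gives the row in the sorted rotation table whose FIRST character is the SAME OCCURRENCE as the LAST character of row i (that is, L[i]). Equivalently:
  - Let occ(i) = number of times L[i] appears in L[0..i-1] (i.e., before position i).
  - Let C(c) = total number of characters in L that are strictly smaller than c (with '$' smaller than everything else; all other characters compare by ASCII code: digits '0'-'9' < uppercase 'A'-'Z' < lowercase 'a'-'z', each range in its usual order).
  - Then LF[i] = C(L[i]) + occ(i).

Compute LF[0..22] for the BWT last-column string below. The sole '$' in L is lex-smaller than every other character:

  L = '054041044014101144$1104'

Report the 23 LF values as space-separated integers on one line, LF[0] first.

Char counts: '$':1, '0':6, '1':7, '4':8, '5':1
C (first-col start): C('$')=0, C('0')=1, C('1')=7, C('4')=14, C('5')=22
L[0]='0': occ=0, LF[0]=C('0')+0=1+0=1
L[1]='5': occ=0, LF[1]=C('5')+0=22+0=22
L[2]='4': occ=0, LF[2]=C('4')+0=14+0=14
L[3]='0': occ=1, LF[3]=C('0')+1=1+1=2
L[4]='4': occ=1, LF[4]=C('4')+1=14+1=15
L[5]='1': occ=0, LF[5]=C('1')+0=7+0=7
L[6]='0': occ=2, LF[6]=C('0')+2=1+2=3
L[7]='4': occ=2, LF[7]=C('4')+2=14+2=16
L[8]='4': occ=3, LF[8]=C('4')+3=14+3=17
L[9]='0': occ=3, LF[9]=C('0')+3=1+3=4
L[10]='1': occ=1, LF[10]=C('1')+1=7+1=8
L[11]='4': occ=4, LF[11]=C('4')+4=14+4=18
L[12]='1': occ=2, LF[12]=C('1')+2=7+2=9
L[13]='0': occ=4, LF[13]=C('0')+4=1+4=5
L[14]='1': occ=3, LF[14]=C('1')+3=7+3=10
L[15]='1': occ=4, LF[15]=C('1')+4=7+4=11
L[16]='4': occ=5, LF[16]=C('4')+5=14+5=19
L[17]='4': occ=6, LF[17]=C('4')+6=14+6=20
L[18]='$': occ=0, LF[18]=C('$')+0=0+0=0
L[19]='1': occ=5, LF[19]=C('1')+5=7+5=12
L[20]='1': occ=6, LF[20]=C('1')+6=7+6=13
L[21]='0': occ=5, LF[21]=C('0')+5=1+5=6
L[22]='4': occ=7, LF[22]=C('4')+7=14+7=21

Answer: 1 22 14 2 15 7 3 16 17 4 8 18 9 5 10 11 19 20 0 12 13 6 21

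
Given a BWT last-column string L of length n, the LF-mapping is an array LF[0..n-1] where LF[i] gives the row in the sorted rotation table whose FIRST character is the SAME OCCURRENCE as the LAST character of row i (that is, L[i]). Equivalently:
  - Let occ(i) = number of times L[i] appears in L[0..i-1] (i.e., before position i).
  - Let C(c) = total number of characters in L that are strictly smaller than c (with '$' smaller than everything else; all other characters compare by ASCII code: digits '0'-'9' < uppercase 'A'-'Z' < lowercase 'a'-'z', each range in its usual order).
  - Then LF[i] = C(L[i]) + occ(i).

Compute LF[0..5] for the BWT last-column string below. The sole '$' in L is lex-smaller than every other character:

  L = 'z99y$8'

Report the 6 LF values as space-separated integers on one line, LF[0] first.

Char counts: '$':1, '8':1, '9':2, 'y':1, 'z':1
C (first-col start): C('$')=0, C('8')=1, C('9')=2, C('y')=4, C('z')=5
L[0]='z': occ=0, LF[0]=C('z')+0=5+0=5
L[1]='9': occ=0, LF[1]=C('9')+0=2+0=2
L[2]='9': occ=1, LF[2]=C('9')+1=2+1=3
L[3]='y': occ=0, LF[3]=C('y')+0=4+0=4
L[4]='$': occ=0, LF[4]=C('$')+0=0+0=0
L[5]='8': occ=0, LF[5]=C('8')+0=1+0=1

Answer: 5 2 3 4 0 1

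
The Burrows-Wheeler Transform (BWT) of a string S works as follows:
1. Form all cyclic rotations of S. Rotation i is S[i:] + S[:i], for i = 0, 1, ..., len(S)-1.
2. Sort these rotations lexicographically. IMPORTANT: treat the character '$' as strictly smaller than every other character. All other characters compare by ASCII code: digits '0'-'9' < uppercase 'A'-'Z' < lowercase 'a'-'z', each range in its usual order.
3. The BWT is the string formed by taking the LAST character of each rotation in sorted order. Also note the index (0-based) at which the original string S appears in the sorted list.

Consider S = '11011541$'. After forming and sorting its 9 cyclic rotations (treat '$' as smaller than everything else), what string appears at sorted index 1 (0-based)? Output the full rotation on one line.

Answer: 011541$11

Derivation:
All 9 rotations (rotation i = S[i:]+S[:i]):
  rot[0] = 11011541$
  rot[1] = 1011541$1
  rot[2] = 011541$11
  rot[3] = 11541$110
  rot[4] = 1541$1101
  rot[5] = 541$11011
  rot[6] = 41$110115
  rot[7] = 1$1101154
  rot[8] = $11011541
Sorted (with $ < everything):
  sorted[0] = $11011541
  sorted[1] = 011541$11
  sorted[2] = 1$1101154
  sorted[3] = 1011541$1
  sorted[4] = 11011541$
  sorted[5] = 11541$110
  sorted[6] = 1541$1101
  sorted[7] = 41$110115
  sorted[8] = 541$11011
sorted[1] = 011541$11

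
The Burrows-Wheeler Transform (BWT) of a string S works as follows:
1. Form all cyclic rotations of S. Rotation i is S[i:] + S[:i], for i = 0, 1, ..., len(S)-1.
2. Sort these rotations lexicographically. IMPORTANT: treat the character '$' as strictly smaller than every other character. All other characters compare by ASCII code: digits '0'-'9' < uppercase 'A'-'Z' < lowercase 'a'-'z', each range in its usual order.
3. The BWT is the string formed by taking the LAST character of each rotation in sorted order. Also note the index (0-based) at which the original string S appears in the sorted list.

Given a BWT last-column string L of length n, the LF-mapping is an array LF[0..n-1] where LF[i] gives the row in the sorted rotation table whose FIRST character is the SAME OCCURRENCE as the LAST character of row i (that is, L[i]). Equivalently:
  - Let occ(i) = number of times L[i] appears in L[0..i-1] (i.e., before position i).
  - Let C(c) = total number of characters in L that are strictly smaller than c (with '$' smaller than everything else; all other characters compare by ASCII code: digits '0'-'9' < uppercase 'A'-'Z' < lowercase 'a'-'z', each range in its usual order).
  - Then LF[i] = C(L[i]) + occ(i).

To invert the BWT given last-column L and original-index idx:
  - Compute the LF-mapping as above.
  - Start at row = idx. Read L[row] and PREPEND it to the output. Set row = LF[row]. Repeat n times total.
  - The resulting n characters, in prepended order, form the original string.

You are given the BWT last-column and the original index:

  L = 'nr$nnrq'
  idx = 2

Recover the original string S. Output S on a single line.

Answer: nnqrrn$

Derivation:
LF mapping: 1 5 0 2 3 6 4
Walk LF starting at row 2, prepending L[row]:
  step 1: row=2, L[2]='$', prepend. Next row=LF[2]=0
  step 2: row=0, L[0]='n', prepend. Next row=LF[0]=1
  step 3: row=1, L[1]='r', prepend. Next row=LF[1]=5
  step 4: row=5, L[5]='r', prepend. Next row=LF[5]=6
  step 5: row=6, L[6]='q', prepend. Next row=LF[6]=4
  step 6: row=4, L[4]='n', prepend. Next row=LF[4]=3
  step 7: row=3, L[3]='n', prepend. Next row=LF[3]=2
Reversed output: nnqrrn$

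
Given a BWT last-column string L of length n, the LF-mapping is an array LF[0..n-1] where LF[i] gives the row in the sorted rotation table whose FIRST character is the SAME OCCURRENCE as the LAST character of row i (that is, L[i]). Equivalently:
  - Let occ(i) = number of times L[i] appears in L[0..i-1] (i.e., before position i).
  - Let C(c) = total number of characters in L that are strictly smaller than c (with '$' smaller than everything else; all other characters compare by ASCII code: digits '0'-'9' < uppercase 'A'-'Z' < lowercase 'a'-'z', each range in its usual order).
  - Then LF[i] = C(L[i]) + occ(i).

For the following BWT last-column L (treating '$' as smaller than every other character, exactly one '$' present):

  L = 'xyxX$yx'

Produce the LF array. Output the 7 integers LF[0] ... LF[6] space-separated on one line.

Char counts: '$':1, 'X':1, 'x':3, 'y':2
C (first-col start): C('$')=0, C('X')=1, C('x')=2, C('y')=5
L[0]='x': occ=0, LF[0]=C('x')+0=2+0=2
L[1]='y': occ=0, LF[1]=C('y')+0=5+0=5
L[2]='x': occ=1, LF[2]=C('x')+1=2+1=3
L[3]='X': occ=0, LF[3]=C('X')+0=1+0=1
L[4]='$': occ=0, LF[4]=C('$')+0=0+0=0
L[5]='y': occ=1, LF[5]=C('y')+1=5+1=6
L[6]='x': occ=2, LF[6]=C('x')+2=2+2=4

Answer: 2 5 3 1 0 6 4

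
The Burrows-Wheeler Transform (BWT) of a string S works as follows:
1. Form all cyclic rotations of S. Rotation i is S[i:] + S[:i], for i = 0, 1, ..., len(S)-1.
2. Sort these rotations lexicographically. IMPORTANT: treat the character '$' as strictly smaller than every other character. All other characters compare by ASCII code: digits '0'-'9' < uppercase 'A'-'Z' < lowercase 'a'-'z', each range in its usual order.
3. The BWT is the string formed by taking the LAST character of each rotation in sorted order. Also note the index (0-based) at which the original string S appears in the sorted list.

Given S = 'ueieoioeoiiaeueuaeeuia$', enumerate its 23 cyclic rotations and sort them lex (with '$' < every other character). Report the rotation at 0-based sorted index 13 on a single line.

All 23 rotations (rotation i = S[i:]+S[:i]):
  rot[0] = ueieoioeoiiaeueuaeeuia$
  rot[1] = eieoioeoiiaeueuaeeuia$u
  rot[2] = ieoioeoiiaeueuaeeuia$ue
  rot[3] = eoioeoiiaeueuaeeuia$uei
  rot[4] = oioeoiiaeueuaeeuia$ueie
  rot[5] = ioeoiiaeueuaeeuia$ueieo
  rot[6] = oeoiiaeueuaeeuia$ueieoi
  rot[7] = eoiiaeueuaeeuia$ueieoio
  rot[8] = oiiaeueuaeeuia$ueieoioe
  rot[9] = iiaeueuaeeuia$ueieoioeo
  rot[10] = iaeueuaeeuia$ueieoioeoi
  rot[11] = aeueuaeeuia$ueieoioeoii
  rot[12] = eueuaeeuia$ueieoioeoiia
  rot[13] = ueuaeeuia$ueieoioeoiiae
  rot[14] = euaeeuia$ueieoioeoiiaeu
  rot[15] = uaeeuia$ueieoioeoiiaeue
  rot[16] = aeeuia$ueieoioeoiiaeueu
  rot[17] = eeuia$ueieoioeoiiaeueua
  rot[18] = euia$ueieoioeoiiaeueuae
  rot[19] = uia$ueieoioeoiiaeueuaee
  rot[20] = ia$ueieoioeoiiaeueuaeeu
  rot[21] = a$ueieoioeoiiaeueuaeeui
  rot[22] = $ueieoioeoiiaeueuaeeuia
Sorted (with $ < everything):
  sorted[0] = $ueieoioeoiiaeueuaeeuia
  sorted[1] = a$ueieoioeoiiaeueuaeeui
  sorted[2] = aeeuia$ueieoioeoiiaeueu
  sorted[3] = aeueuaeeuia$ueieoioeoii
  sorted[4] = eeuia$ueieoioeoiiaeueua
  sorted[5] = eieoioeoiiaeueuaeeuia$u
  sorted[6] = eoiiaeueuaeeuia$ueieoio
  sorted[7] = eoioeoiiaeueuaeeuia$uei
  sorted[8] = euaeeuia$ueieoioeoiiaeu
  sorted[9] = eueuaeeuia$ueieoioeoiia
  sorted[10] = euia$ueieoioeoiiaeueuae
  sorted[11] = ia$ueieoioeoiiaeueuaeeu
  sorted[12] = iaeueuaeeuia$ueieoioeoi
  sorted[13] = ieoioeoiiaeueuaeeuia$ue
  sorted[14] = iiaeueuaeeuia$ueieoioeo
  sorted[15] = ioeoiiaeueuaeeuia$ueieo
  sorted[16] = oeoiiaeueuaeeuia$ueieoi
  sorted[17] = oiiaeueuaeeuia$ueieoioe
  sorted[18] = oioeoiiaeueuaeeuia$ueie
  sorted[19] = uaeeuia$ueieoioeoiiaeue
  sorted[20] = ueieoioeoiiaeueuaeeuia$
  sorted[21] = ueuaeeuia$ueieoioeoiiae
  sorted[22] = uia$ueieoioeoiiaeueuaee
sorted[13] = ieoioeoiiaeueuaeeuia$ue

Answer: ieoioeoiiaeueuaeeuia$ue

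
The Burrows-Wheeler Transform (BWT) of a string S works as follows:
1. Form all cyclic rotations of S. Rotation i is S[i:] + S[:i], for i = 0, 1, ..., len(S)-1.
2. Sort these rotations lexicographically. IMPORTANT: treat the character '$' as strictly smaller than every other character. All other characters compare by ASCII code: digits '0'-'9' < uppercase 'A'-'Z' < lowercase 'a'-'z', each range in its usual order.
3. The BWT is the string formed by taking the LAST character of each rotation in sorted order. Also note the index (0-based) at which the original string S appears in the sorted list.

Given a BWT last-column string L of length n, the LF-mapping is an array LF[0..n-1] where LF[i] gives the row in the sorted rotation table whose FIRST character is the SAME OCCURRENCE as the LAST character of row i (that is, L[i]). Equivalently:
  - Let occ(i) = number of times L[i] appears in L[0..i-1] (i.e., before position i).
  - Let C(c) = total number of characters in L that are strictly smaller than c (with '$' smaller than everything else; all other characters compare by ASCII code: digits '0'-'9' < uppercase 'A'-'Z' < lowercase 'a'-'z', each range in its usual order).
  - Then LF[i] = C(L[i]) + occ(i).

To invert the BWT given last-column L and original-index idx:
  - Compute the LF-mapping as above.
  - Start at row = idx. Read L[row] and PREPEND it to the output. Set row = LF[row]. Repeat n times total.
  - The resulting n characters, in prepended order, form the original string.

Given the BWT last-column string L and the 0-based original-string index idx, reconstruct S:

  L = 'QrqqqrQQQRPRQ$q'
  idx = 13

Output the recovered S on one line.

LF mapping: 2 13 9 10 11 14 3 4 5 7 1 8 6 0 12
Walk LF starting at row 13, prepending L[row]:
  step 1: row=13, L[13]='$', prepend. Next row=LF[13]=0
  step 2: row=0, L[0]='Q', prepend. Next row=LF[0]=2
  step 3: row=2, L[2]='q', prepend. Next row=LF[2]=9
  step 4: row=9, L[9]='R', prepend. Next row=LF[9]=7
  step 5: row=7, L[7]='Q', prepend. Next row=LF[7]=4
  step 6: row=4, L[4]='q', prepend. Next row=LF[4]=11
  step 7: row=11, L[11]='R', prepend. Next row=LF[11]=8
  step 8: row=8, L[8]='Q', prepend. Next row=LF[8]=5
  step 9: row=5, L[5]='r', prepend. Next row=LF[5]=14
  step 10: row=14, L[14]='q', prepend. Next row=LF[14]=12
  step 11: row=12, L[12]='Q', prepend. Next row=LF[12]=6
  step 12: row=6, L[6]='Q', prepend. Next row=LF[6]=3
  step 13: row=3, L[3]='q', prepend. Next row=LF[3]=10
  step 14: row=10, L[10]='P', prepend. Next row=LF[10]=1
  step 15: row=1, L[1]='r', prepend. Next row=LF[1]=13
Reversed output: rPqQQqrQRqQRqQ$

Answer: rPqQQqrQRqQRqQ$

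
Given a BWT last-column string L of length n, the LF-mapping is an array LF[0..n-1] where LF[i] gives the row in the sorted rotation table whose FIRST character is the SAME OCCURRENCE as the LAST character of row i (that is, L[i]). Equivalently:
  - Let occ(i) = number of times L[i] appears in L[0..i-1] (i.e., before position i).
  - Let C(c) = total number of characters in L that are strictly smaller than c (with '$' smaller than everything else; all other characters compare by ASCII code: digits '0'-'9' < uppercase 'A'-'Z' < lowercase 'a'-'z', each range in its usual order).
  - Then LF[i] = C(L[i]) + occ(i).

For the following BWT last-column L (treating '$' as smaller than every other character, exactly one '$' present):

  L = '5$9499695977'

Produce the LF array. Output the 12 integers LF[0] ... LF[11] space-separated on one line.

Answer: 2 0 7 1 8 9 4 10 3 11 5 6

Derivation:
Char counts: '$':1, '4':1, '5':2, '6':1, '7':2, '9':5
C (first-col start): C('$')=0, C('4')=1, C('5')=2, C('6')=4, C('7')=5, C('9')=7
L[0]='5': occ=0, LF[0]=C('5')+0=2+0=2
L[1]='$': occ=0, LF[1]=C('$')+0=0+0=0
L[2]='9': occ=0, LF[2]=C('9')+0=7+0=7
L[3]='4': occ=0, LF[3]=C('4')+0=1+0=1
L[4]='9': occ=1, LF[4]=C('9')+1=7+1=8
L[5]='9': occ=2, LF[5]=C('9')+2=7+2=9
L[6]='6': occ=0, LF[6]=C('6')+0=4+0=4
L[7]='9': occ=3, LF[7]=C('9')+3=7+3=10
L[8]='5': occ=1, LF[8]=C('5')+1=2+1=3
L[9]='9': occ=4, LF[9]=C('9')+4=7+4=11
L[10]='7': occ=0, LF[10]=C('7')+0=5+0=5
L[11]='7': occ=1, LF[11]=C('7')+1=5+1=6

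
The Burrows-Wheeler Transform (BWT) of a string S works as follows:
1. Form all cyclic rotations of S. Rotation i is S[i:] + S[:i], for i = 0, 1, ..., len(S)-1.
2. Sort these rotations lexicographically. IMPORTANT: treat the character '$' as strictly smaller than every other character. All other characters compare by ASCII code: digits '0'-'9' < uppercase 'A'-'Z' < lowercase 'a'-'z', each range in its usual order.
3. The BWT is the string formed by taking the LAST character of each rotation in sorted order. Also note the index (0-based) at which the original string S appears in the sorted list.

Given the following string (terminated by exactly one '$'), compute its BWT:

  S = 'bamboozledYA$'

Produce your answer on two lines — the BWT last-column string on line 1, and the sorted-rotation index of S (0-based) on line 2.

All 13 rotations (rotation i = S[i:]+S[:i]):
  rot[0] = bamboozledYA$
  rot[1] = amboozledYA$b
  rot[2] = mboozledYA$ba
  rot[3] = boozledYA$bam
  rot[4] = oozledYA$bamb
  rot[5] = ozledYA$bambo
  rot[6] = zledYA$bamboo
  rot[7] = ledYA$bambooz
  rot[8] = edYA$bamboozl
  rot[9] = dYA$bamboozle
  rot[10] = YA$bamboozled
  rot[11] = A$bamboozledY
  rot[12] = $bamboozledYA
Sorted (with $ < everything):
  sorted[0] = $bamboozledYA  (last char: 'A')
  sorted[1] = A$bamboozledY  (last char: 'Y')
  sorted[2] = YA$bamboozled  (last char: 'd')
  sorted[3] = amboozledYA$b  (last char: 'b')
  sorted[4] = bamboozledYA$  (last char: '$')
  sorted[5] = boozledYA$bam  (last char: 'm')
  sorted[6] = dYA$bamboozle  (last char: 'e')
  sorted[7] = edYA$bamboozl  (last char: 'l')
  sorted[8] = ledYA$bambooz  (last char: 'z')
  sorted[9] = mboozledYA$ba  (last char: 'a')
  sorted[10] = oozledYA$bamb  (last char: 'b')
  sorted[11] = ozledYA$bambo  (last char: 'o')
  sorted[12] = zledYA$bamboo  (last char: 'o')
Last column: AYdb$melzaboo
Original string S is at sorted index 4

Answer: AYdb$melzaboo
4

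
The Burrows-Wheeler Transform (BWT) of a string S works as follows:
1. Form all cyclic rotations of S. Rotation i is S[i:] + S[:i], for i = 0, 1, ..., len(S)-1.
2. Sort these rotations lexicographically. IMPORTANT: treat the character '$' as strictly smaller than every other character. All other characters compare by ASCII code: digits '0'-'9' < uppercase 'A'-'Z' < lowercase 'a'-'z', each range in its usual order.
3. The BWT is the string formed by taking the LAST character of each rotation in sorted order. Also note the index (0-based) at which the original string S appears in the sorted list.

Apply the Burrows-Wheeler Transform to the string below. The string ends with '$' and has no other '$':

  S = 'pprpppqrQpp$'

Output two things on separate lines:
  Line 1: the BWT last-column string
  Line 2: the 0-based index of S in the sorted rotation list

All 12 rotations (rotation i = S[i:]+S[:i]):
  rot[0] = pprpppqrQpp$
  rot[1] = prpppqrQpp$p
  rot[2] = rpppqrQpp$pp
  rot[3] = pppqrQpp$ppr
  rot[4] = ppqrQpp$pprp
  rot[5] = pqrQpp$pprpp
  rot[6] = qrQpp$pprppp
  rot[7] = rQpp$pprpppq
  rot[8] = Qpp$pprpppqr
  rot[9] = pp$pprpppqrQ
  rot[10] = p$pprpppqrQp
  rot[11] = $pprpppqrQpp
Sorted (with $ < everything):
  sorted[0] = $pprpppqrQpp  (last char: 'p')
  sorted[1] = Qpp$pprpppqr  (last char: 'r')
  sorted[2] = p$pprpppqrQp  (last char: 'p')
  sorted[3] = pp$pprpppqrQ  (last char: 'Q')
  sorted[4] = pppqrQpp$ppr  (last char: 'r')
  sorted[5] = ppqrQpp$pprp  (last char: 'p')
  sorted[6] = pprpppqrQpp$  (last char: '$')
  sorted[7] = pqrQpp$pprpp  (last char: 'p')
  sorted[8] = prpppqrQpp$p  (last char: 'p')
  sorted[9] = qrQpp$pprppp  (last char: 'p')
  sorted[10] = rQpp$pprpppq  (last char: 'q')
  sorted[11] = rpppqrQpp$pp  (last char: 'p')
Last column: prpQrp$pppqp
Original string S is at sorted index 6

Answer: prpQrp$pppqp
6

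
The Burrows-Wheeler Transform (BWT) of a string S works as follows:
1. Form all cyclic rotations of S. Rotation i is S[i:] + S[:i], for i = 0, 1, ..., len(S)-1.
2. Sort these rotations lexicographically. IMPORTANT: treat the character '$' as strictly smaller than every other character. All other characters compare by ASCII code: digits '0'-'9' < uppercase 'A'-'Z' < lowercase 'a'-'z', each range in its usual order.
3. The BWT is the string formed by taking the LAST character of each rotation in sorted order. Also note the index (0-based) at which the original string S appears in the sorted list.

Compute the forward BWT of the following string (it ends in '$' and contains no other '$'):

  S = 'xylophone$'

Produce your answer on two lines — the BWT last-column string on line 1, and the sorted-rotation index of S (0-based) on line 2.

Answer: enpyohlo$x
8

Derivation:
All 10 rotations (rotation i = S[i:]+S[:i]):
  rot[0] = xylophone$
  rot[1] = ylophone$x
  rot[2] = lophone$xy
  rot[3] = ophone$xyl
  rot[4] = phone$xylo
  rot[5] = hone$xylop
  rot[6] = one$xyloph
  rot[7] = ne$xylopho
  rot[8] = e$xylophon
  rot[9] = $xylophone
Sorted (with $ < everything):
  sorted[0] = $xylophone  (last char: 'e')
  sorted[1] = e$xylophon  (last char: 'n')
  sorted[2] = hone$xylop  (last char: 'p')
  sorted[3] = lophone$xy  (last char: 'y')
  sorted[4] = ne$xylopho  (last char: 'o')
  sorted[5] = one$xyloph  (last char: 'h')
  sorted[6] = ophone$xyl  (last char: 'l')
  sorted[7] = phone$xylo  (last char: 'o')
  sorted[8] = xylophone$  (last char: '$')
  sorted[9] = ylophone$x  (last char: 'x')
Last column: enpyohlo$x
Original string S is at sorted index 8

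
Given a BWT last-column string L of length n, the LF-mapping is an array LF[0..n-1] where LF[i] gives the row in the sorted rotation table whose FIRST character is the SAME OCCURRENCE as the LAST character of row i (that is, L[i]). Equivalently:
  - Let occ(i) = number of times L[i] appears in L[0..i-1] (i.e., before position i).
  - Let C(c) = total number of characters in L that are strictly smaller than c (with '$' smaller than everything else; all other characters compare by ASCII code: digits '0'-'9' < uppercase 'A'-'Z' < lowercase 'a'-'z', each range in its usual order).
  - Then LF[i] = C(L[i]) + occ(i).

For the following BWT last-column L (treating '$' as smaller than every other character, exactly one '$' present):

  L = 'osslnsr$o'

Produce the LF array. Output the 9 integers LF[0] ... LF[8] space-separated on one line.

Answer: 3 6 7 1 2 8 5 0 4

Derivation:
Char counts: '$':1, 'l':1, 'n':1, 'o':2, 'r':1, 's':3
C (first-col start): C('$')=0, C('l')=1, C('n')=2, C('o')=3, C('r')=5, C('s')=6
L[0]='o': occ=0, LF[0]=C('o')+0=3+0=3
L[1]='s': occ=0, LF[1]=C('s')+0=6+0=6
L[2]='s': occ=1, LF[2]=C('s')+1=6+1=7
L[3]='l': occ=0, LF[3]=C('l')+0=1+0=1
L[4]='n': occ=0, LF[4]=C('n')+0=2+0=2
L[5]='s': occ=2, LF[5]=C('s')+2=6+2=8
L[6]='r': occ=0, LF[6]=C('r')+0=5+0=5
L[7]='$': occ=0, LF[7]=C('$')+0=0+0=0
L[8]='o': occ=1, LF[8]=C('o')+1=3+1=4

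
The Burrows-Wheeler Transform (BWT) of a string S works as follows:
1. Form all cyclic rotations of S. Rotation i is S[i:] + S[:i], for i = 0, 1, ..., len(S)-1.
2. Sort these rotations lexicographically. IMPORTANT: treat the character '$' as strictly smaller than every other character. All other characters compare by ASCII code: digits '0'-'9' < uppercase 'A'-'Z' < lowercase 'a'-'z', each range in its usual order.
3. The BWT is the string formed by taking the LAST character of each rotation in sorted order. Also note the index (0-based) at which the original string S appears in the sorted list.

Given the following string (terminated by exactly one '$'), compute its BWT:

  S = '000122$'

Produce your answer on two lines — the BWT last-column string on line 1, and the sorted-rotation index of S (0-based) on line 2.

Answer: 2$00021
1

Derivation:
All 7 rotations (rotation i = S[i:]+S[:i]):
  rot[0] = 000122$
  rot[1] = 00122$0
  rot[2] = 0122$00
  rot[3] = 122$000
  rot[4] = 22$0001
  rot[5] = 2$00012
  rot[6] = $000122
Sorted (with $ < everything):
  sorted[0] = $000122  (last char: '2')
  sorted[1] = 000122$  (last char: '$')
  sorted[2] = 00122$0  (last char: '0')
  sorted[3] = 0122$00  (last char: '0')
  sorted[4] = 122$000  (last char: '0')
  sorted[5] = 2$00012  (last char: '2')
  sorted[6] = 22$0001  (last char: '1')
Last column: 2$00021
Original string S is at sorted index 1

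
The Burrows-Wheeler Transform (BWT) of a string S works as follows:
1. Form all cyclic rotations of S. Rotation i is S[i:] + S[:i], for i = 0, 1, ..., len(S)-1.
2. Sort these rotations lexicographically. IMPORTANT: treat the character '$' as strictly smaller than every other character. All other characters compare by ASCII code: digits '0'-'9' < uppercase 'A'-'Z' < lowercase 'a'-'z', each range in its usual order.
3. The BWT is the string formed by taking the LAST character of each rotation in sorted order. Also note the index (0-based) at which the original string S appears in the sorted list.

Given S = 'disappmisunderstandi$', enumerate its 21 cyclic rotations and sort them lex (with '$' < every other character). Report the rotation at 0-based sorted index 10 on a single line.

Answer: misunderstandi$disapp

Derivation:
All 21 rotations (rotation i = S[i:]+S[:i]):
  rot[0] = disappmisunderstandi$
  rot[1] = isappmisunderstandi$d
  rot[2] = sappmisunderstandi$di
  rot[3] = appmisunderstandi$dis
  rot[4] = ppmisunderstandi$disa
  rot[5] = pmisunderstandi$disap
  rot[6] = misunderstandi$disapp
  rot[7] = isunderstandi$disappm
  rot[8] = sunderstandi$disappmi
  rot[9] = understandi$disappmis
  rot[10] = nderstandi$disappmisu
  rot[11] = derstandi$disappmisun
  rot[12] = erstandi$disappmisund
  rot[13] = rstandi$disappmisunde
  rot[14] = standi$disappmisunder
  rot[15] = tandi$disappmisunders
  rot[16] = andi$disappmisunderst
  rot[17] = ndi$disappmisundersta
  rot[18] = di$disappmisunderstan
  rot[19] = i$disappmisunderstand
  rot[20] = $disappmisunderstandi
Sorted (with $ < everything):
  sorted[0] = $disappmisunderstandi
  sorted[1] = andi$disappmisunderst
  sorted[2] = appmisunderstandi$dis
  sorted[3] = derstandi$disappmisun
  sorted[4] = di$disappmisunderstan
  sorted[5] = disappmisunderstandi$
  sorted[6] = erstandi$disappmisund
  sorted[7] = i$disappmisunderstand
  sorted[8] = isappmisunderstandi$d
  sorted[9] = isunderstandi$disappm
  sorted[10] = misunderstandi$disapp
  sorted[11] = nderstandi$disappmisu
  sorted[12] = ndi$disappmisundersta
  sorted[13] = pmisunderstandi$disap
  sorted[14] = ppmisunderstandi$disa
  sorted[15] = rstandi$disappmisunde
  sorted[16] = sappmisunderstandi$di
  sorted[17] = standi$disappmisunder
  sorted[18] = sunderstandi$disappmi
  sorted[19] = tandi$disappmisunders
  sorted[20] = understandi$disappmis
sorted[10] = misunderstandi$disapp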